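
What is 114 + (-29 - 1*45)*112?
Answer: -8174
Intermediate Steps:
114 + (-29 - 1*45)*112 = 114 + (-29 - 45)*112 = 114 - 74*112 = 114 - 8288 = -8174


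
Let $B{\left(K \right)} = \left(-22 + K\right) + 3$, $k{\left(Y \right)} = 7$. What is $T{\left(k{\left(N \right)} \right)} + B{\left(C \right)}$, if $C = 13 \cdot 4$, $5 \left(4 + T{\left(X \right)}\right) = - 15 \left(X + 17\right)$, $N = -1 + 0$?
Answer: $-43$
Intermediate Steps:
$N = -1$
$T{\left(X \right)} = -55 - 3 X$ ($T{\left(X \right)} = -4 + \frac{\left(-15\right) \left(X + 17\right)}{5} = -4 + \frac{\left(-15\right) \left(17 + X\right)}{5} = -4 + \frac{-255 - 15 X}{5} = -4 - \left(51 + 3 X\right) = -55 - 3 X$)
$C = 52$
$B{\left(K \right)} = -19 + K$
$T{\left(k{\left(N \right)} \right)} + B{\left(C \right)} = \left(-55 - 21\right) + \left(-19 + 52\right) = \left(-55 - 21\right) + 33 = -76 + 33 = -43$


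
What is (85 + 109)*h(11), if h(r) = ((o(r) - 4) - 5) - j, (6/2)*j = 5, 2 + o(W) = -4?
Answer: -9700/3 ≈ -3233.3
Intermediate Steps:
o(W) = -6 (o(W) = -2 - 4 = -6)
j = 5/3 (j = (⅓)*5 = 5/3 ≈ 1.6667)
h(r) = -50/3 (h(r) = ((-6 - 4) - 5) - 1*5/3 = (-10 - 5) - 5/3 = -15 - 5/3 = -50/3)
(85 + 109)*h(11) = (85 + 109)*(-50/3) = 194*(-50/3) = -9700/3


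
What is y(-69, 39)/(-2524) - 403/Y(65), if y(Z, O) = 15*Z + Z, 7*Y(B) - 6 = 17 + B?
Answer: -1755763/55528 ≈ -31.619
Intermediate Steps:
Y(B) = 23/7 + B/7 (Y(B) = 6/7 + (17 + B)/7 = 6/7 + (17/7 + B/7) = 23/7 + B/7)
y(Z, O) = 16*Z
y(-69, 39)/(-2524) - 403/Y(65) = (16*(-69))/(-2524) - 403/(23/7 + (⅐)*65) = -1104*(-1/2524) - 403/(23/7 + 65/7) = 276/631 - 403/88/7 = 276/631 - 403*7/88 = 276/631 - 2821/88 = -1755763/55528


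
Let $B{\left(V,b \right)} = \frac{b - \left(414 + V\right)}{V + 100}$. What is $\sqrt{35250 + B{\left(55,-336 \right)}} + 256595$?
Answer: $256595 + \frac{\sqrt{33870259}}{31} \approx 2.5678 \cdot 10^{5}$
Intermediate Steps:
$B{\left(V,b \right)} = \frac{-414 + b - V}{100 + V}$
$\sqrt{35250 + B{\left(55,-336 \right)}} + 256595 = \sqrt{35250 + \frac{-414 - 336 - 55}{100 + 55}} + 256595 = \sqrt{35250 + \frac{-414 - 336 - 55}{155}} + 256595 = \sqrt{35250 + \frac{1}{155} \left(-805\right)} + 256595 = \sqrt{35250 - \frac{161}{31}} + 256595 = \sqrt{\frac{1092589}{31}} + 256595 = \frac{\sqrt{33870259}}{31} + 256595 = 256595 + \frac{\sqrt{33870259}}{31}$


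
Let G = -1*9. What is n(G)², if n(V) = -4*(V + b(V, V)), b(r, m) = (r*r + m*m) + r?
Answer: 331776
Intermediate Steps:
b(r, m) = r + m² + r² (b(r, m) = (r² + m²) + r = (m² + r²) + r = r + m² + r²)
G = -9
n(V) = -8*V - 8*V² (n(V) = -4*(V + (V + V² + V²)) = -4*(V + (V + 2*V²)) = -4*(2*V + 2*V²) = -8*V - 8*V²)
n(G)² = (8*(-9)*(-1 - 1*(-9)))² = (8*(-9)*(-1 + 9))² = (8*(-9)*8)² = (-576)² = 331776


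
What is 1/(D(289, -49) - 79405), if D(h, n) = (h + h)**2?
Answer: 1/254679 ≈ 3.9265e-6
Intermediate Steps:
D(h, n) = 4*h**2 (D(h, n) = (2*h)**2 = 4*h**2)
1/(D(289, -49) - 79405) = 1/(4*289**2 - 79405) = 1/(4*83521 - 79405) = 1/(334084 - 79405) = 1/254679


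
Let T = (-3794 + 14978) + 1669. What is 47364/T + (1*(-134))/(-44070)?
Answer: 1044526891/283215855 ≈ 3.6881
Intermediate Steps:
T = 12853 (T = 11184 + 1669 = 12853)
47364/T + (1*(-134))/(-44070) = 47364/12853 + (1*(-134))/(-44070) = 47364*(1/12853) - 134*(-1/44070) = 47364/12853 + 67/22035 = 1044526891/283215855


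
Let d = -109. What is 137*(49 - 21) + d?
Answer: 3727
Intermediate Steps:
137*(49 - 21) + d = 137*(49 - 21) - 109 = 137*28 - 109 = 3836 - 109 = 3727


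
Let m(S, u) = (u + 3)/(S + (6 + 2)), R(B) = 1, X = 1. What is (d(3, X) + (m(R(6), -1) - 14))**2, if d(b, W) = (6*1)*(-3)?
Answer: 81796/81 ≈ 1009.8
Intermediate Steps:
d(b, W) = -18 (d(b, W) = 6*(-3) = -18)
m(S, u) = (3 + u)/(8 + S) (m(S, u) = (3 + u)/(S + 8) = (3 + u)/(8 + S))
(d(3, X) + (m(R(6), -1) - 14))**2 = (-18 + ((3 - 1)/(8 + 1) - 14))**2 = (-18 + (2/9 - 14))**2 = (-18 - 124/9)**2 = (-286/9)**2 = 81796/81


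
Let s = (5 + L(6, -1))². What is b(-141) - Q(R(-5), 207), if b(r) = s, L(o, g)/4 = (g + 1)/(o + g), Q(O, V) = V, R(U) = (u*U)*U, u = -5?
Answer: -182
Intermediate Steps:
R(U) = -5*U² (R(U) = (-5*U)*U = -5*U²)
L(o, g) = 4*(1 + g)/(g + o) (L(o, g) = 4*((g + 1)/(o + g)) = 4*((1 + g)/(g + o)) = 4*(1 + g)/(g + o))
s = 25 (s = (5 + 4*(1 - 1)/(-1 + 6))² = (5 + 4*0/5)² = (5 + 4*(⅕)*0)² = (5 + 0)² = 5² = 25)
b(r) = 25
b(-141) - Q(R(-5), 207) = 25 - 1*207 = 25 - 207 = -182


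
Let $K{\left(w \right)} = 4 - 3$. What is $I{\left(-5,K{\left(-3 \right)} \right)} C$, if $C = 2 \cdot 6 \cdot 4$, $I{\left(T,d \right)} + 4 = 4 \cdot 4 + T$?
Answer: $336$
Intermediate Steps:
$K{\left(w \right)} = 1$
$I{\left(T,d \right)} = 12 + T$ ($I{\left(T,d \right)} = -4 + \left(4 \cdot 4 + T\right) = -4 + \left(16 + T\right) = 12 + T$)
$C = 48$ ($C = 12 \cdot 4 = 48$)
$I{\left(-5,K{\left(-3 \right)} \right)} C = \left(12 - 5\right) 48 = 7 \cdot 48 = 336$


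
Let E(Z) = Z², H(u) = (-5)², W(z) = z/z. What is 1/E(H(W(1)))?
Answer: 1/625 ≈ 0.0016000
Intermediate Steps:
W(z) = 1
H(u) = 25
1/E(H(W(1))) = 1/(25²) = 1/625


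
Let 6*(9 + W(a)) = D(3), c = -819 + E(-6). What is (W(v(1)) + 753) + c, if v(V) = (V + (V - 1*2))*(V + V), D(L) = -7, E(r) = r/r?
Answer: -451/6 ≈ -75.167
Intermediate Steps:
E(r) = 1
v(V) = 2*V*(-2 + 2*V) (v(V) = (V + (V - 2))*(2*V) = (V + (-2 + V))*(2*V) = (-2 + 2*V)*(2*V) = 2*V*(-2 + 2*V))
c = -818 (c = -819 + 1 = -818)
W(a) = -61/6 (W(a) = -9 + (⅙)*(-7) = -9 - 7/6 = -61/6)
(W(v(1)) + 753) + c = (-61/6 + 753) - 818 = 4457/6 - 818 = -451/6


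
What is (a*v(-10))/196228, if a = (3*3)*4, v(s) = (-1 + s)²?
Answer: 1089/49057 ≈ 0.022199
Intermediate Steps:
a = 36 (a = 9*4 = 36)
(a*v(-10))/196228 = (36*(-1 - 10)²)/196228 = (36*(-11)²)*(1/196228) = (36*121)*(1/196228) = 4356*(1/196228) = 1089/49057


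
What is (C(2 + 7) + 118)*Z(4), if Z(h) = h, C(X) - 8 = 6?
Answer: 528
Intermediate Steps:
C(X) = 14 (C(X) = 8 + 6 = 14)
(C(2 + 7) + 118)*Z(4) = (14 + 118)*4 = 132*4 = 528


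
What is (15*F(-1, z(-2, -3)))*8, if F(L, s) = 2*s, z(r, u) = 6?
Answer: 1440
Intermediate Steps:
(15*F(-1, z(-2, -3)))*8 = (15*(2*6))*8 = (15*12)*8 = 180*8 = 1440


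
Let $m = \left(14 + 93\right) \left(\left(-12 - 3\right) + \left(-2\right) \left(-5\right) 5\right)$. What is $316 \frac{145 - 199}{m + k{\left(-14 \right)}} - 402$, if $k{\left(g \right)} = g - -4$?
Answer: $- \frac{168726}{415} \approx -406.57$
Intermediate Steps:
$k{\left(g \right)} = 4 + g$ ($k{\left(g \right)} = g + 4 = 4 + g$)
$m = 3745$ ($m = 107 \left(\left(-12 - 3\right) + 10 \cdot 5\right) = 107 \left(-15 + 50\right) = 107 \cdot 35 = 3745$)
$316 \frac{145 - 199}{m + k{\left(-14 \right)}} - 402 = 316 \frac{145 - 199}{3745 + \left(4 - 14\right)} - 402 = 316 \left(- \frac{54}{3745 - 10}\right) - 402 = 316 \left(- \frac{54}{3735}\right) - 402 = 316 \left(\left(-54\right) \frac{1}{3735}\right) - 402 = 316 \left(- \frac{6}{415}\right) - 402 = - \frac{1896}{415} - 402 = - \frac{168726}{415}$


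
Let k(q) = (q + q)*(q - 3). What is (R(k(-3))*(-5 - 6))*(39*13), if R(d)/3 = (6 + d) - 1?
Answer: -685971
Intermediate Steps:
k(q) = 2*q*(-3 + q) (k(q) = (2*q)*(-3 + q) = 2*q*(-3 + q))
R(d) = 15 + 3*d (R(d) = 3*((6 + d) - 1) = 3*(5 + d) = 15 + 3*d)
(R(k(-3))*(-5 - 6))*(39*13) = ((15 + 3*(2*(-3)*(-3 - 3)))*(-5 - 6))*(39*13) = ((15 + 3*(2*(-3)*(-6)))*(-11))*507 = ((15 + 3*36)*(-11))*507 = ((15 + 108)*(-11))*507 = (123*(-11))*507 = -1353*507 = -685971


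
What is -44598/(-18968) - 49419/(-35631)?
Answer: 140358385/37547156 ≈ 3.7382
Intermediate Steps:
-44598/(-18968) - 49419/(-35631) = -44598*(-1/18968) - 49419*(-1/35631) = 22299/9484 + 5491/3959 = 140358385/37547156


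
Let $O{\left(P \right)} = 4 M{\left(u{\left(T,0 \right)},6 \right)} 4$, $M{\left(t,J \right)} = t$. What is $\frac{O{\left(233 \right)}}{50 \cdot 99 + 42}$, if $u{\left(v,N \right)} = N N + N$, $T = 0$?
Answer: $0$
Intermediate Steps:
$u{\left(v,N \right)} = N + N^{2}$ ($u{\left(v,N \right)} = N^{2} + N = N + N^{2}$)
$O{\left(P \right)} = 0$ ($O{\left(P \right)} = 4 \cdot 0 \left(1 + 0\right) 4 = 4 \cdot 0 \cdot 1 \cdot 4 = 4 \cdot 0 \cdot 4 = 0 \cdot 4 = 0$)
$\frac{O{\left(233 \right)}}{50 \cdot 99 + 42} = \frac{0}{50 \cdot 99 + 42} = \frac{0}{4950 + 42} = \frac{0}{4992} = 0 \cdot \frac{1}{4992} = 0$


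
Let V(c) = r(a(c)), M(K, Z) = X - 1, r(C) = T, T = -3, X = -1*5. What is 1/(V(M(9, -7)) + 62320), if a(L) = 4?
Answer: 1/62317 ≈ 1.6047e-5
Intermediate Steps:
X = -5
r(C) = -3
M(K, Z) = -6 (M(K, Z) = -5 - 1 = -6)
V(c) = -3
1/(V(M(9, -7)) + 62320) = 1/(-3 + 62320) = 1/62317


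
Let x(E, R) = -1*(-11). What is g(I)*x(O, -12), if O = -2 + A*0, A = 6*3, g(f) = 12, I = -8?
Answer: 132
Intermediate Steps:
A = 18
O = -2 (O = -2 + 18*0 = -2 + 0 = -2)
x(E, R) = 11
g(I)*x(O, -12) = 12*11 = 132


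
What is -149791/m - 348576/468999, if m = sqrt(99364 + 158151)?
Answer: -116192/156333 - 149791*sqrt(257515)/257515 ≈ -295.92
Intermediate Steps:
m = sqrt(257515) ≈ 507.46
-149791/m - 348576/468999 = -149791*sqrt(257515)/257515 - 348576/468999 = -149791*sqrt(257515)/257515 - 348576*1/468999 = -149791*sqrt(257515)/257515 - 116192/156333 = -116192/156333 - 149791*sqrt(257515)/257515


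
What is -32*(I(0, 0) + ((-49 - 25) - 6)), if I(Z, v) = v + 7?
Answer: 2336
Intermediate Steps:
I(Z, v) = 7 + v
-32*(I(0, 0) + ((-49 - 25) - 6)) = -32*((7 + 0) + ((-49 - 25) - 6)) = -32*(7 + (-74 - 6)) = -32*(7 - 80) = -32*(-73) = 2336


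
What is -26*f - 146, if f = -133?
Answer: 3312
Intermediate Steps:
-26*f - 146 = -26*(-133) - 146 = 3458 - 146 = 3312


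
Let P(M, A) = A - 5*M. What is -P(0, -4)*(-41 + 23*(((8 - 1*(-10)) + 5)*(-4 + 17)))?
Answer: 27344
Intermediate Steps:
-P(0, -4)*(-41 + 23*(((8 - 1*(-10)) + 5)*(-4 + 17))) = -(-4 - 5*0)*(-41 + 23*(((8 - 1*(-10)) + 5)*(-4 + 17))) = -(-4 + 0)*(-41 + 23*(((8 + 10) + 5)*13)) = -(-4)*(-41 + 23*((18 + 5)*13)) = -(-4)*(-41 + 23*(23*13)) = -(-4)*(-41 + 23*299) = -(-4)*(-41 + 6877) = -(-4)*6836 = -1*(-27344) = 27344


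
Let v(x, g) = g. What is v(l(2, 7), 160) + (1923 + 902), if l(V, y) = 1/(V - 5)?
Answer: 2985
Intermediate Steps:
l(V, y) = 1/(-5 + V)
v(l(2, 7), 160) + (1923 + 902) = 160 + (1923 + 902) = 160 + 2825 = 2985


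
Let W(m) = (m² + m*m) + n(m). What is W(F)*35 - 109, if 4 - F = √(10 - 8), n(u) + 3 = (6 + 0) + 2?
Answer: 1326 - 560*√2 ≈ 534.04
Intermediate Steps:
n(u) = 5 (n(u) = -3 + ((6 + 0) + 2) = -3 + (6 + 2) = -3 + 8 = 5)
F = 4 - √2 (F = 4 - √(10 - 8) = 4 - √2 ≈ 2.5858)
W(m) = 5 + 2*m² (W(m) = (m² + m*m) + 5 = (m² + m²) + 5 = 2*m² + 5 = 5 + 2*m²)
W(F)*35 - 109 = (5 + 2*(4 - √2)²)*35 - 109 = (175 + 70*(4 - √2)²) - 109 = 66 + 70*(4 - √2)²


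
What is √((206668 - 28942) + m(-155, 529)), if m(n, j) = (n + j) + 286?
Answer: √178386 ≈ 422.36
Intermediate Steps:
m(n, j) = 286 + j + n (m(n, j) = (j + n) + 286 = 286 + j + n)
√((206668 - 28942) + m(-155, 529)) = √((206668 - 28942) + (286 + 529 - 155)) = √(177726 + 660) = √178386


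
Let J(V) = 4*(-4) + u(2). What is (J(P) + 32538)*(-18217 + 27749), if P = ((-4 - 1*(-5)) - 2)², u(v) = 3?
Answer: 310028300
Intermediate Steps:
P = 1 (P = ((-4 + 5) - 2)² = (1 - 2)² = (-1)² = 1)
J(V) = -13 (J(V) = 4*(-4) + 3 = -16 + 3 = -13)
(J(P) + 32538)*(-18217 + 27749) = (-13 + 32538)*(-18217 + 27749) = 32525*9532 = 310028300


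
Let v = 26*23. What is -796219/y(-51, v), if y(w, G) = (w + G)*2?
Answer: -796219/1094 ≈ -727.81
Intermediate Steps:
v = 598
y(w, G) = 2*G + 2*w (y(w, G) = (G + w)*2 = 2*G + 2*w)
-796219/y(-51, v) = -796219/(2*598 + 2*(-51)) = -796219/(1196 - 102) = -796219/1094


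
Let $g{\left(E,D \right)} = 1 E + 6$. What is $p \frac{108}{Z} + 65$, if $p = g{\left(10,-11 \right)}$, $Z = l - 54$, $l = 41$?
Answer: $- \frac{883}{13} \approx -67.923$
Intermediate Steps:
$Z = -13$ ($Z = 41 - 54 = -13$)
$g{\left(E,D \right)} = 6 + E$ ($g{\left(E,D \right)} = E + 6 = 6 + E$)
$p = 16$ ($p = 6 + 10 = 16$)
$p \frac{108}{Z} + 65 = 16 \frac{108}{-13} + 65 = 16 \cdot 108 \left(- \frac{1}{13}\right) + 65 = 16 \left(- \frac{108}{13}\right) + 65 = - \frac{1728}{13} + 65 = - \frac{883}{13}$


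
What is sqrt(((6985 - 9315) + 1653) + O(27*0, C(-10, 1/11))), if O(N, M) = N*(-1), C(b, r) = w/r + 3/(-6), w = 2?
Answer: I*sqrt(677) ≈ 26.019*I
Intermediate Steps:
C(b, r) = -1/2 + 2/r (C(b, r) = 2/r + 3/(-6) = 2/r + 3*(-1/6) = 2/r - 1/2 = -1/2 + 2/r)
O(N, M) = -N
sqrt(((6985 - 9315) + 1653) + O(27*0, C(-10, 1/11))) = sqrt(((6985 - 9315) + 1653) - 27*0) = sqrt((-2330 + 1653) - 1*0) = sqrt(-677 + 0) = sqrt(-677) = I*sqrt(677)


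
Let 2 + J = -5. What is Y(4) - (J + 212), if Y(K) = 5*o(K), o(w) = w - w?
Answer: -205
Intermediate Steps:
o(w) = 0
J = -7 (J = -2 - 5 = -7)
Y(K) = 0 (Y(K) = 5*0 = 0)
Y(4) - (J + 212) = 0 - (-7 + 212) = 0 - 1*205 = 0 - 205 = -205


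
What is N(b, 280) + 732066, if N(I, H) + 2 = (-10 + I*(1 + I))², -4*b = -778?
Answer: 23133652505/16 ≈ 1.4459e+9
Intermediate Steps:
b = 389/2 (b = -¼*(-778) = 389/2 ≈ 194.50)
N(I, H) = -2 + (-10 + I*(1 + I))²
N(b, 280) + 732066 = (-2 + (-10 + 389/2 + (389/2)²)²) + 732066 = (-2 + (-10 + 389/2 + 151321/4)²) + 732066 = (-2 + (152059/4)²) + 732066 = (-2 + 23121939481/16) + 732066 = 23121939449/16 + 732066 = 23133652505/16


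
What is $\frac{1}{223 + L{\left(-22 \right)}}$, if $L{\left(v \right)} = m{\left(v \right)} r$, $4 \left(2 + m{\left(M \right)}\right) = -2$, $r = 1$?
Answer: $\frac{2}{441} \approx 0.0045351$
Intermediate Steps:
$m{\left(M \right)} = - \frac{5}{2}$ ($m{\left(M \right)} = -2 + \frac{1}{4} \left(-2\right) = -2 - \frac{1}{2} = - \frac{5}{2}$)
$L{\left(v \right)} = - \frac{5}{2}$ ($L{\left(v \right)} = \left(- \frac{5}{2}\right) 1 = - \frac{5}{2}$)
$\frac{1}{223 + L{\left(-22 \right)}} = \frac{1}{223 - \frac{5}{2}} = \frac{1}{\frac{441}{2}} = \frac{2}{441}$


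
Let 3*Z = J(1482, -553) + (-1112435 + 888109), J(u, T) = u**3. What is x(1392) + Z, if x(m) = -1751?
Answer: 3254722589/3 ≈ 1.0849e+9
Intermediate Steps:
Z = 3254727842/3 (Z = (1482**3 + (-1112435 + 888109))/3 = (3254952168 - 224326)/3 = (1/3)*3254727842 = 3254727842/3 ≈ 1.0849e+9)
x(1392) + Z = -1751 + 3254727842/3 = 3254722589/3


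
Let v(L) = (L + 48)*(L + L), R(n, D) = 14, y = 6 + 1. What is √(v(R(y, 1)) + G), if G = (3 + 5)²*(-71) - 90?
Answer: 3*I*√322 ≈ 53.833*I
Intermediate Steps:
y = 7
v(L) = 2*L*(48 + L) (v(L) = (48 + L)*(2*L) = 2*L*(48 + L))
G = -4634 (G = 8²*(-71) - 90 = 64*(-71) - 90 = -4544 - 90 = -4634)
√(v(R(y, 1)) + G) = √(2*14*(48 + 14) - 4634) = √(2*14*62 - 4634) = √(1736 - 4634) = √(-2898) = 3*I*√322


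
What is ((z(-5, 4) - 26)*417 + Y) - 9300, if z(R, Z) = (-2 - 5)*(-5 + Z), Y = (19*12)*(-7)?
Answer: -18819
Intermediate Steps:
Y = -1596 (Y = 228*(-7) = -1596)
z(R, Z) = 35 - 7*Z (z(R, Z) = -7*(-5 + Z) = 35 - 7*Z)
((z(-5, 4) - 26)*417 + Y) - 9300 = (((35 - 7*4) - 26)*417 - 1596) - 9300 = (((35 - 28) - 26)*417 - 1596) - 9300 = ((7 - 26)*417 - 1596) - 9300 = (-19*417 - 1596) - 9300 = (-7923 - 1596) - 9300 = -9519 - 9300 = -18819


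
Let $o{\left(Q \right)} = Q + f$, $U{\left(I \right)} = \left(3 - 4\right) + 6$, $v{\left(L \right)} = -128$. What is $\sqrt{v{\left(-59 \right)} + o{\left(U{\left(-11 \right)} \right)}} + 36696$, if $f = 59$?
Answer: $36696 + 8 i \approx 36696.0 + 8.0 i$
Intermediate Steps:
$U{\left(I \right)} = 5$ ($U{\left(I \right)} = -1 + 6 = 5$)
$o{\left(Q \right)} = 59 + Q$ ($o{\left(Q \right)} = Q + 59 = 59 + Q$)
$\sqrt{v{\left(-59 \right)} + o{\left(U{\left(-11 \right)} \right)}} + 36696 = \sqrt{-128 + \left(59 + 5\right)} + 36696 = \sqrt{-128 + 64} + 36696 = \sqrt{-64} + 36696 = 8 i + 36696 = 36696 + 8 i$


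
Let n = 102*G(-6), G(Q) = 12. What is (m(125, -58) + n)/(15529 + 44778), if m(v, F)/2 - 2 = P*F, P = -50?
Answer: 7028/60307 ≈ 0.11654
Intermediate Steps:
m(v, F) = 4 - 100*F (m(v, F) = 4 + 2*(-50*F) = 4 - 100*F)
n = 1224 (n = 102*12 = 1224)
(m(125, -58) + n)/(15529 + 44778) = ((4 - 100*(-58)) + 1224)/(15529 + 44778) = ((4 + 5800) + 1224)/60307 = (5804 + 1224)*(1/60307) = 7028*(1/60307) = 7028/60307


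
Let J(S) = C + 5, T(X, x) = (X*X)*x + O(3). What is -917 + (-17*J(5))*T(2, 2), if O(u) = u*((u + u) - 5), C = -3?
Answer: -1291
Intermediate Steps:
O(u) = u*(-5 + 2*u) (O(u) = u*(2*u - 5) = u*(-5 + 2*u))
T(X, x) = 3 + x*X² (T(X, x) = (X*X)*x + 3*(-5 + 2*3) = X²*x + 3*(-5 + 6) = x*X² + 3*1 = x*X² + 3 = 3 + x*X²)
J(S) = 2 (J(S) = -3 + 5 = 2)
-917 + (-17*J(5))*T(2, 2) = -917 + (-17*2)*(3 + 2*2²) = -917 - 34*(3 + 2*4) = -917 - 34*(3 + 8) = -917 - 34*11 = -917 - 374 = -1291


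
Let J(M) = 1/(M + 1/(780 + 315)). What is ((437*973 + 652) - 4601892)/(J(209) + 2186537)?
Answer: -955711581384/500402112767 ≈ -1.9099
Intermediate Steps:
J(M) = 1/(1/1095 + M) (J(M) = 1/(M + 1/1095) = 1/(1/1095 + M))
((437*973 + 652) - 4601892)/(J(209) + 2186537) = ((437*973 + 652) - 4601892)/(1095/(1 + 1095*209) + 2186537) = ((425201 + 652) - 4601892)/(1095/(1 + 228855) + 2186537) = (425853 - 4601892)/(1095/228856 + 2186537) = -4176039/(1095*(1/228856) + 2186537) = -4176039/(1095/228856 + 2186537) = -4176039/500402112767/228856 = -4176039*228856/500402112767 = -955711581384/500402112767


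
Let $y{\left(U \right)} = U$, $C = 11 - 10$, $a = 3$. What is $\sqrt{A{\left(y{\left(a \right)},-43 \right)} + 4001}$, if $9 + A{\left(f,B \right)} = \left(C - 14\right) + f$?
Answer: $\sqrt{3982} \approx 63.103$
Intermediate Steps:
$C = 1$ ($C = 11 - 10 = 1$)
$A{\left(f,B \right)} = -22 + f$ ($A{\left(f,B \right)} = -9 + \left(\left(1 - 14\right) + f\right) = -9 + \left(-13 + f\right) = -22 + f$)
$\sqrt{A{\left(y{\left(a \right)},-43 \right)} + 4001} = \sqrt{\left(-22 + 3\right) + 4001} = \sqrt{-19 + 4001} = \sqrt{3982}$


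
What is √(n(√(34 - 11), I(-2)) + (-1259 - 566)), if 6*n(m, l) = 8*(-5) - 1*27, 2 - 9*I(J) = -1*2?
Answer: I*√66102/6 ≈ 42.851*I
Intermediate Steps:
I(J) = 4/9 (I(J) = 2/9 - (-1)*2/9 = 2/9 - ⅑*(-2) = 2/9 + 2/9 = 4/9)
n(m, l) = -67/6 (n(m, l) = (8*(-5) - 1*27)/6 = (-40 - 27)/6 = (⅙)*(-67) = -67/6)
√(n(√(34 - 11), I(-2)) + (-1259 - 566)) = √(-67/6 + (-1259 - 566)) = √(-67/6 - 1825) = √(-11017/6) = I*√66102/6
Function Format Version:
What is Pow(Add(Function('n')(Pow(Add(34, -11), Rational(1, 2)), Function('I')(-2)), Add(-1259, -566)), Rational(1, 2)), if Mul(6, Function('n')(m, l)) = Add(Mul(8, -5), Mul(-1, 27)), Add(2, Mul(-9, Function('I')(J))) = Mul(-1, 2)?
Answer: Mul(Rational(1, 6), I, Pow(66102, Rational(1, 2))) ≈ Mul(42.851, I)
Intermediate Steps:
Function('I')(J) = Rational(4, 9) (Function('I')(J) = Add(Rational(2, 9), Mul(Rational(-1, 9), Mul(-1, 2))) = Add(Rational(2, 9), Mul(Rational(-1, 9), -2)) = Add(Rational(2, 9), Rational(2, 9)) = Rational(4, 9))
Function('n')(m, l) = Rational(-67, 6) (Function('n')(m, l) = Mul(Rational(1, 6), Add(Mul(8, -5), Mul(-1, 27))) = Mul(Rational(1, 6), Add(-40, -27)) = Mul(Rational(1, 6), -67) = Rational(-67, 6))
Pow(Add(Function('n')(Pow(Add(34, -11), Rational(1, 2)), Function('I')(-2)), Add(-1259, -566)), Rational(1, 2)) = Pow(Add(Rational(-67, 6), Add(-1259, -566)), Rational(1, 2)) = Pow(Add(Rational(-67, 6), -1825), Rational(1, 2)) = Pow(Rational(-11017, 6), Rational(1, 2)) = Mul(Rational(1, 6), I, Pow(66102, Rational(1, 2)))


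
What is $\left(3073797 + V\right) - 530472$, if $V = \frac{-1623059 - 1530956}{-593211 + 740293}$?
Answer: $\frac{374074173635}{147082} \approx 2.5433 \cdot 10^{6}$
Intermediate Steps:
$V = - \frac{3154015}{147082} \approx -21.444$
$\left(3073797 + V\right) - 530472 = \left(3073797 - \frac{3154015}{147082}\right) - 530472 = \frac{452097056339}{147082} - 530472 = \frac{374074173635}{147082}$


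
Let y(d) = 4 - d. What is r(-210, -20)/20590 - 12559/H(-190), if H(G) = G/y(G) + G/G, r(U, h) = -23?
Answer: -6270802904/10295 ≈ -6.0911e+5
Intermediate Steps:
H(G) = 1 + G/(4 - G) (H(G) = G/(4 - G) + G/G = G/(4 - G) + 1 = 1 + G/(4 - G))
r(-210, -20)/20590 - 12559/H(-190) = -23/20590 - 12559/((-4/(-4 - 190))) = -23*1/20590 - 12559/((-4/(-194))) = -23/20590 - 12559/((-4*(-1/194))) = -23/20590 - 12559/2/97 = -23/20590 - 12559*97/2 = -23/20590 - 1218223/2 = -6270802904/10295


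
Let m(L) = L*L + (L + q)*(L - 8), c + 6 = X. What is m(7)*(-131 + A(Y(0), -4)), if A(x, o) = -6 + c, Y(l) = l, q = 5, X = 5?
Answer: -5106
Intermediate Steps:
c = -1 (c = -6 + 5 = -1)
m(L) = L**2 + (-8 + L)*(5 + L) (m(L) = L*L + (L + 5)*(L - 8) = L**2 + (5 + L)*(-8 + L) = L**2 + (-8 + L)*(5 + L))
A(x, o) = -7 (A(x, o) = -6 - 1 = -7)
m(7)*(-131 + A(Y(0), -4)) = (-40 - 3*7 + 2*7**2)*(-131 - 7) = (-40 - 21 + 2*49)*(-138) = (-40 - 21 + 98)*(-138) = 37*(-138) = -5106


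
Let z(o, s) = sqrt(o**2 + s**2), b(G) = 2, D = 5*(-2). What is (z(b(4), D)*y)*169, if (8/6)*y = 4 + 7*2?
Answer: 4563*sqrt(26) ≈ 23267.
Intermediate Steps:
D = -10
y = 27/2 (y = 3*(4 + 7*2)/4 = 3*(4 + 14)/4 = (3/4)*18 = 27/2 ≈ 13.500)
(z(b(4), D)*y)*169 = (sqrt(2**2 + (-10)**2)*(27/2))*169 = (sqrt(4 + 100)*(27/2))*169 = (sqrt(104)*(27/2))*169 = ((2*sqrt(26))*(27/2))*169 = (27*sqrt(26))*169 = 4563*sqrt(26)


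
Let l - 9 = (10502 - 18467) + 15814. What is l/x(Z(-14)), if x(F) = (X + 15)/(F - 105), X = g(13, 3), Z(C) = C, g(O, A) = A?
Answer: -467551/9 ≈ -51950.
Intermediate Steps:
X = 3
x(F) = 18/(-105 + F) (x(F) = (3 + 15)/(F - 105) = 18/(-105 + F))
l = 7858 (l = 9 + ((10502 - 18467) + 15814) = 9 + (-7965 + 15814) = 9 + 7849 = 7858)
l/x(Z(-14)) = 7858/((18/(-105 - 14))) = 7858/((18/(-119))) = 7858/((18*(-1/119))) = 7858/(-18/119) = 7858*(-119/18) = -467551/9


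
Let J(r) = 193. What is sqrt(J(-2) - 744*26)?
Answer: I*sqrt(19151) ≈ 138.39*I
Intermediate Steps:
sqrt(J(-2) - 744*26) = sqrt(193 - 744*26) = sqrt(193 - 19344) = sqrt(-19151) = I*sqrt(19151)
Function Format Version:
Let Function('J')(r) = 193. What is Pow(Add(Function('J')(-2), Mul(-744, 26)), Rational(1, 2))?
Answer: Mul(I, Pow(19151, Rational(1, 2))) ≈ Mul(138.39, I)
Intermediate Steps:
Pow(Add(Function('J')(-2), Mul(-744, 26)), Rational(1, 2)) = Pow(Add(193, Mul(-744, 26)), Rational(1, 2)) = Pow(Add(193, -19344), Rational(1, 2)) = Pow(-19151, Rational(1, 2)) = Mul(I, Pow(19151, Rational(1, 2)))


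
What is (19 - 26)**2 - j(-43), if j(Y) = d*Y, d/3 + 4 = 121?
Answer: 15142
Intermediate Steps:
d = 351 (d = -12 + 3*121 = -12 + 363 = 351)
j(Y) = 351*Y
(19 - 26)**2 - j(-43) = (19 - 26)**2 - 351*(-43) = (-7)**2 - 1*(-15093) = 49 + 15093 = 15142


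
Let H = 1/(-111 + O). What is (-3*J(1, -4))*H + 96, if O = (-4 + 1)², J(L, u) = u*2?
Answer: 1628/17 ≈ 95.765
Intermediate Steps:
J(L, u) = 2*u
O = 9 (O = (-3)² = 9)
H = -1/102 (H = 1/(-111 + 9) = 1/(-102) = -1/102 ≈ -0.0098039)
(-3*J(1, -4))*H + 96 = -6*(-4)*(-1/102) + 96 = -3*(-8)*(-1/102) + 96 = 24*(-1/102) + 96 = -4/17 + 96 = 1628/17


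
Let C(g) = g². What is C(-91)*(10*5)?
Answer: 414050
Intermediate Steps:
C(-91)*(10*5) = (-91)²*(10*5) = 8281*50 = 414050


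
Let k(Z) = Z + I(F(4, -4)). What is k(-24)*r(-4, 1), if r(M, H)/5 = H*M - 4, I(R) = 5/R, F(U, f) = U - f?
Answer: 935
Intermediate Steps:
r(M, H) = -20 + 5*H*M (r(M, H) = 5*(H*M - 4) = 5*(-4 + H*M) = -20 + 5*H*M)
k(Z) = 5/8 + Z (k(Z) = Z + 5/(4 - 1*(-4)) = Z + 5/(4 + 4) = Z + 5/8 = 5/8 + Z)
k(-24)*r(-4, 1) = (5/8 - 24)*(-20 + 5*1*(-4)) = -187*(-20 - 20)/8 = -187/8*(-40) = 935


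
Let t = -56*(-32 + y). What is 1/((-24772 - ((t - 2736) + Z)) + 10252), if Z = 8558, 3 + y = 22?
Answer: -1/21070 ≈ -4.7461e-5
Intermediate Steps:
y = 19 (y = -3 + 22 = 19)
t = 728 (t = -56*(-32 + 19) = -56*(-13) = 728)
1/((-24772 - ((t - 2736) + Z)) + 10252) = 1/((-24772 - ((728 - 2736) + 8558)) + 10252) = 1/((-24772 - (-2008 + 8558)) + 10252) = 1/((-24772 - 1*6550) + 10252) = 1/((-24772 - 6550) + 10252) = 1/(-31322 + 10252) = 1/(-21070) = -1/21070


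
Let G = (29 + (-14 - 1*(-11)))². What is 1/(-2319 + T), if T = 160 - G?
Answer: -1/2835 ≈ -0.00035273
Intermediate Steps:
G = 676 (G = (29 + (-14 + 11))² = (29 - 3)² = 26² = 676)
T = -516 (T = 160 - 1*676 = 160 - 676 = -516)
1/(-2319 + T) = 1/(-2319 - 516) = 1/(-2835) = -1/2835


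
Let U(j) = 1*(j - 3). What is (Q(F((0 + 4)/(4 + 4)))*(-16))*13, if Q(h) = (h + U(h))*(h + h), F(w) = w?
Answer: 416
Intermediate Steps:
U(j) = -3 + j (U(j) = 1*(-3 + j) = -3 + j)
Q(h) = 2*h*(-3 + 2*h) (Q(h) = (h + (-3 + h))*(h + h) = (-3 + 2*h)*(2*h) = 2*h*(-3 + 2*h))
(Q(F((0 + 4)/(4 + 4)))*(-16))*13 = ((2*((0 + 4)/(4 + 4))*(-3 + 2*((0 + 4)/(4 + 4))))*(-16))*13 = ((2*(4/8)*(-3 + 2*(4/8)))*(-16))*13 = ((2*(4*(1/8))*(-3 + 2*(4*(1/8))))*(-16))*13 = ((2*(1/2)*(-3 + 2*(1/2)))*(-16))*13 = ((2*(1/2)*(-3 + 1))*(-16))*13 = ((2*(1/2)*(-2))*(-16))*13 = -2*(-16)*13 = 32*13 = 416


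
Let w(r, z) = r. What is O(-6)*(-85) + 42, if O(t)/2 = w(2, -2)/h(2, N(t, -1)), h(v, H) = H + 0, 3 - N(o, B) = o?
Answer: 38/9 ≈ 4.2222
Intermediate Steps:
N(o, B) = 3 - o
h(v, H) = H
O(t) = 4/(3 - t) (O(t) = 2*(2/(3 - t)) = 4/(3 - t))
O(-6)*(-85) + 42 = -4/(-3 - 6)*(-85) + 42 = -4/(-9)*(-85) + 42 = -4*(-⅑)*(-85) + 42 = (4/9)*(-85) + 42 = -340/9 + 42 = 38/9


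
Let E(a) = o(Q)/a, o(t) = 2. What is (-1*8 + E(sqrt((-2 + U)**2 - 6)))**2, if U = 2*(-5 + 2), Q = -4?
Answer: (232 - sqrt(58))**2/841 ≈ 59.867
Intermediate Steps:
U = -6 (U = 2*(-3) = -6)
E(a) = 2/a
(-1*8 + E(sqrt((-2 + U)**2 - 6)))**2 = (-1*8 + 2/(sqrt((-2 - 6)**2 - 6)))**2 = (-8 + 2/(sqrt((-8)**2 - 6)))**2 = (-8 + 2/(sqrt(64 - 6)))**2 = (-8 + 2/(sqrt(58)))**2 = (-8 + 2*(sqrt(58)/58))**2 = (-8 + sqrt(58)/29)**2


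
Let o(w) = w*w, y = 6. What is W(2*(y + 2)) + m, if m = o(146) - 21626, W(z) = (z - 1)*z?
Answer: -70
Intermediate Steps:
o(w) = w²
W(z) = z*(-1 + z) (W(z) = (-1 + z)*z = z*(-1 + z))
m = -310 (m = 146² - 21626 = 21316 - 21626 = -310)
W(2*(y + 2)) + m = (2*(6 + 2))*(-1 + 2*(6 + 2)) - 310 = (2*8)*(-1 + 2*8) - 310 = 16*(-1 + 16) - 310 = 16*15 - 310 = 240 - 310 = -70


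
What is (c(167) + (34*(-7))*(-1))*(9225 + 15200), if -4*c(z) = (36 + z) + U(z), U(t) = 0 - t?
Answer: 5593325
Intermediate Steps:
U(t) = -t
c(z) = -9 (c(z) = -((36 + z) - z)/4 = -1/4*36 = -9)
(c(167) + (34*(-7))*(-1))*(9225 + 15200) = (-9 + (34*(-7))*(-1))*(9225 + 15200) = (-9 - 238*(-1))*24425 = (-9 + 238)*24425 = 229*24425 = 5593325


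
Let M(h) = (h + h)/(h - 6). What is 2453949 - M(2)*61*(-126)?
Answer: 2446263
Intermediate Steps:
M(h) = 2*h/(-6 + h) (M(h) = (2*h)/(-6 + h) = 2*h/(-6 + h))
2453949 - M(2)*61*(-126) = 2453949 - (2*2/(-6 + 2))*61*(-126) = 2453949 - (2*2/(-4))*61*(-126) = 2453949 - (2*2*(-¼))*61*(-126) = 2453949 - (-1*61)*(-126) = 2453949 - (-61)*(-126) = 2453949 - 1*7686 = 2453949 - 7686 = 2446263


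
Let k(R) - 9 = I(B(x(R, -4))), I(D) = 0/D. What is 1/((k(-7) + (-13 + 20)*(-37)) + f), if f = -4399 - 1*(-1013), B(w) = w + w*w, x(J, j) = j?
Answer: -1/3636 ≈ -0.00027503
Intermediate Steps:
B(w) = w + w²
I(D) = 0
k(R) = 9 (k(R) = 9 + 0 = 9)
f = -3386 (f = -4399 + 1013 = -3386)
1/((k(-7) + (-13 + 20)*(-37)) + f) = 1/((9 + (-13 + 20)*(-37)) - 3386) = 1/((9 + 7*(-37)) - 3386) = 1/((9 - 259) - 3386) = 1/(-250 - 3386) = 1/(-3636) = -1/3636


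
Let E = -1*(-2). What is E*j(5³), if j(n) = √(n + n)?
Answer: 10*√10 ≈ 31.623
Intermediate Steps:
j(n) = √2*√n (j(n) = √(2*n) = √2*√n)
E = 2
E*j(5³) = 2*(√2*√(5³)) = 2*(√2*√125) = 2*(√2*(5*√5)) = 2*(5*√10) = 10*√10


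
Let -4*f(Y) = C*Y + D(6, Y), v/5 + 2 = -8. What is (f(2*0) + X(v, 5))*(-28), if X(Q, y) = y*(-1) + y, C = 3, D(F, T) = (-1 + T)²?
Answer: 7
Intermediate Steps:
v = -50 (v = -10 + 5*(-8) = -10 - 40 = -50)
X(Q, y) = 0 (X(Q, y) = -y + y = 0)
f(Y) = -3*Y/4 - (-1 + Y)²/4 (f(Y) = -(3*Y + (-1 + Y)²)/4 = -((-1 + Y)² + 3*Y)/4 = -3*Y/4 - (-1 + Y)²/4)
(f(2*0) + X(v, 5))*(-28) = ((-¼ - 0/2 - (2*0)²/4) + 0)*(-28) = ((-¼ - ¼*0 - ¼*0²) + 0)*(-28) = ((-¼ + 0 - ¼*0) + 0)*(-28) = ((-¼ + 0 + 0) + 0)*(-28) = (-¼ + 0)*(-28) = -¼*(-28) = 7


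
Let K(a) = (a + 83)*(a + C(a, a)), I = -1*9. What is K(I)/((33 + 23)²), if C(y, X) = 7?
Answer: -37/784 ≈ -0.047194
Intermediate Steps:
I = -9
K(a) = (7 + a)*(83 + a) (K(a) = (a + 83)*(a + 7) = (83 + a)*(7 + a) = (7 + a)*(83 + a))
K(I)/((33 + 23)²) = (581 + (-9)² + 90*(-9))/((33 + 23)²) = (581 + 81 - 810)/(56²) = -148/3136 = -148*1/3136 = -37/784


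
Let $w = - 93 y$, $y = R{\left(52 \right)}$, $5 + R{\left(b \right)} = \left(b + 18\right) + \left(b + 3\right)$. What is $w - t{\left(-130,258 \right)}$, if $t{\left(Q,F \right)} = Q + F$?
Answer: $-11288$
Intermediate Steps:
$R{\left(b \right)} = 16 + 2 b$ ($R{\left(b \right)} = -5 + \left(\left(b + 18\right) + \left(b + 3\right)\right) = -5 + \left(\left(18 + b\right) + \left(3 + b\right)\right) = -5 + \left(21 + 2 b\right) = 16 + 2 b$)
$y = 120$ ($y = 16 + 2 \cdot 52 = 16 + 104 = 120$)
$t{\left(Q,F \right)} = F + Q$
$w = -11160$ ($w = \left(-93\right) 120 = -11160$)
$w - t{\left(-130,258 \right)} = -11160 - \left(258 - 130\right) = -11160 - 128 = -11288$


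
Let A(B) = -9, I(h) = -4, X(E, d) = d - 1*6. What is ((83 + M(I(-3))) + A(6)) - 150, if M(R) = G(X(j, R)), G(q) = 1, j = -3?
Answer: -75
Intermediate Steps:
X(E, d) = -6 + d (X(E, d) = d - 6 = -6 + d)
M(R) = 1
((83 + M(I(-3))) + A(6)) - 150 = ((83 + 1) - 9) - 150 = (84 - 9) - 150 = 75 - 150 = -75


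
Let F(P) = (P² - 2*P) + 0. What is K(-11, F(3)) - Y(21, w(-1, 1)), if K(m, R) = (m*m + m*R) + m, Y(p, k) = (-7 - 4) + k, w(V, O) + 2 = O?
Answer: 89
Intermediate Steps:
w(V, O) = -2 + O
F(P) = P² - 2*P
Y(p, k) = -11 + k
K(m, R) = m + m² + R*m (K(m, R) = (m² + R*m) + m = m + m² + R*m)
K(-11, F(3)) - Y(21, w(-1, 1)) = -11*(1 + 3*(-2 + 3) - 11) - (-11 + (-2 + 1)) = -11*(1 + 3*1 - 11) - (-11 - 1) = -11*(1 + 3 - 11) - 1*(-12) = -11*(-7) + 12 = 77 + 12 = 89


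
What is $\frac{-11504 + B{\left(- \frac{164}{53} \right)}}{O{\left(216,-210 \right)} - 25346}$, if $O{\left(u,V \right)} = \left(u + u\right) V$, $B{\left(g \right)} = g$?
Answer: $\frac{304938}{3075749} \approx 0.099143$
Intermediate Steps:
$O{\left(u,V \right)} = 2 V u$ ($O{\left(u,V \right)} = 2 u V = 2 V u$)
$\frac{-11504 + B{\left(- \frac{164}{53} \right)}}{O{\left(216,-210 \right)} - 25346} = \frac{-11504 - \frac{164}{53}}{2 \left(-210\right) 216 - 25346} = \frac{-11504 - \frac{164}{53}}{-90720 - 25346} = \frac{-11504 - \frac{164}{53}}{-116066} = \left(- \frac{609876}{53}\right) \left(- \frac{1}{116066}\right) = \frac{304938}{3075749}$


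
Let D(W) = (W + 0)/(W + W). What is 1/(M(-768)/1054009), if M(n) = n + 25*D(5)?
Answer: -2108018/1511 ≈ -1395.1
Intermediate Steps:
D(W) = 1/2 (D(W) = W/((2*W)) = W*(1/(2*W)) = 1/2)
M(n) = 25/2 + n (M(n) = n + 25*(1/2) = n + 25/2 = 25/2 + n)
1/(M(-768)/1054009) = 1/((25/2 - 768)/1054009) = 1/(-1511/2*1/1054009) = 1/(-1511/2108018) = -2108018/1511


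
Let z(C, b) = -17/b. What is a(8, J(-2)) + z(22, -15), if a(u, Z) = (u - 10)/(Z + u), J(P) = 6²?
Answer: 359/330 ≈ 1.0879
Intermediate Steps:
J(P) = 36
a(u, Z) = (-10 + u)/(Z + u)
a(8, J(-2)) + z(22, -15) = (-10 + 8)/(36 + 8) - 17/(-15) = -2/44 - 17*(-1/15) = (1/44)*(-2) + 17/15 = -1/22 + 17/15 = 359/330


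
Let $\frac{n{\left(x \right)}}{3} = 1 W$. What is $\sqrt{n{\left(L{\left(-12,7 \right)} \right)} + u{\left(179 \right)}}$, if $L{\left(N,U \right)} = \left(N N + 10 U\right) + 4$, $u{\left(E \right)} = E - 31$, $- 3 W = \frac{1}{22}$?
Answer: $\frac{\sqrt{71610}}{22} \approx 12.164$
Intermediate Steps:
$W = - \frac{1}{66}$ ($W = - \frac{1}{3 \cdot 22} = \left(- \frac{1}{3}\right) \frac{1}{22} = - \frac{1}{66} \approx -0.015152$)
$u{\left(E \right)} = -31 + E$
$L{\left(N,U \right)} = 4 + N^{2} + 10 U$ ($L{\left(N,U \right)} = \left(N^{2} + 10 U\right) + 4 = 4 + N^{2} + 10 U$)
$n{\left(x \right)} = - \frac{1}{22}$ ($n{\left(x \right)} = 3 \cdot 1 \left(- \frac{1}{66}\right) = 3 \left(- \frac{1}{66}\right) = - \frac{1}{22}$)
$\sqrt{n{\left(L{\left(-12,7 \right)} \right)} + u{\left(179 \right)}} = \sqrt{- \frac{1}{22} + \left(-31 + 179\right)} = \sqrt{- \frac{1}{22} + 148} = \sqrt{\frac{3255}{22}} = \frac{\sqrt{71610}}{22}$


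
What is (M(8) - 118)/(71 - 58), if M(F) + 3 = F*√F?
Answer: -121/13 + 16*√2/13 ≈ -7.5671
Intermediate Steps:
M(F) = -3 + F^(3/2) (M(F) = -3 + F*√F = -3 + F^(3/2))
(M(8) - 118)/(71 - 58) = ((-3 + 8^(3/2)) - 118)/(71 - 58) = ((-3 + 16*√2) - 118)/13 = (-121 + 16*√2)/13 = -121/13 + 16*√2/13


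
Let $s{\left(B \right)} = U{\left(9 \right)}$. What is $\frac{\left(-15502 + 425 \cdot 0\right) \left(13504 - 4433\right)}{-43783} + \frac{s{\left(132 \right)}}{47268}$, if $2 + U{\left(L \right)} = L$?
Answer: $\frac{6646762276537}{2069534844} \approx 3211.7$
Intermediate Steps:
$U{\left(L \right)} = -2 + L$
$s{\left(B \right)} = 7$ ($s{\left(B \right)} = -2 + 9 = 7$)
$\frac{\left(-15502 + 425 \cdot 0\right) \left(13504 - 4433\right)}{-43783} + \frac{s{\left(132 \right)}}{47268} = \frac{\left(-15502 + 425 \cdot 0\right) \left(13504 - 4433\right)}{-43783} + \frac{7}{47268} = \left(-15502 + 0\right) 9071 \left(- \frac{1}{43783}\right) + 7 \cdot \frac{1}{47268} = \left(-15502\right) 9071 \left(- \frac{1}{43783}\right) + \frac{7}{47268} = \left(-140618642\right) \left(- \frac{1}{43783}\right) + \frac{7}{47268} = \frac{140618642}{43783} + \frac{7}{47268} = \frac{6646762276537}{2069534844}$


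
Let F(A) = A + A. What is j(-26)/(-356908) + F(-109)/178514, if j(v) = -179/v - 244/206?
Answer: -105544667121/85311807039368 ≈ -0.0012372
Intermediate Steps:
j(v) = -122/103 - 179/v (j(v) = -179/v - 244*1/206 = -179/v - 122/103 = -122/103 - 179/v)
F(A) = 2*A
j(-26)/(-356908) + F(-109)/178514 = (-122/103 - 179/(-26))/(-356908) + (2*(-109))/178514 = (-122/103 - 179*(-1/26))*(-1/356908) - 218*1/178514 = (-122/103 + 179/26)*(-1/356908) - 109/89257 = (15265/2678)*(-1/356908) - 109/89257 = -15265/955799624 - 109/89257 = -105544667121/85311807039368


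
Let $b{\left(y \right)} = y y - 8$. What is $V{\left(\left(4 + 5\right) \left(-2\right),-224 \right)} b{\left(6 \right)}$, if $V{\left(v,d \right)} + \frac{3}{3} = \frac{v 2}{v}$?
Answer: $28$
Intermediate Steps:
$b{\left(y \right)} = -8 + y^{2}$ ($b{\left(y \right)} = y^{2} - 8 = -8 + y^{2}$)
$V{\left(v,d \right)} = 1$ ($V{\left(v,d \right)} = -1 + \frac{v 2}{v} = -1 + \frac{2 v}{v} = -1 + 2 = 1$)
$V{\left(\left(4 + 5\right) \left(-2\right),-224 \right)} b{\left(6 \right)} = 1 \left(-8 + 6^{2}\right) = 1 \left(-8 + 36\right) = 1 \cdot 28 = 28$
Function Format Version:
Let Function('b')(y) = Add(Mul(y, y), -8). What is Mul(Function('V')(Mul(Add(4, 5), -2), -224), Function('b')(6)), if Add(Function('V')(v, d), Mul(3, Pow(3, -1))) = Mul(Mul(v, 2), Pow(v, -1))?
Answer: 28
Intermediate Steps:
Function('b')(y) = Add(-8, Pow(y, 2)) (Function('b')(y) = Add(Pow(y, 2), -8) = Add(-8, Pow(y, 2)))
Function('V')(v, d) = 1 (Function('V')(v, d) = Add(-1, Mul(Mul(v, 2), Pow(v, -1))) = Add(-1, Mul(Mul(2, v), Pow(v, -1))) = Add(-1, 2) = 1)
Mul(Function('V')(Mul(Add(4, 5), -2), -224), Function('b')(6)) = Mul(1, Add(-8, Pow(6, 2))) = Mul(1, Add(-8, 36)) = Mul(1, 28) = 28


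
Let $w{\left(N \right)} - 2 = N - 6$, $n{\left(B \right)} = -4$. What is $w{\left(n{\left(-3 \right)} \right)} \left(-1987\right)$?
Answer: $15896$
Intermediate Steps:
$w{\left(N \right)} = -4 + N$ ($w{\left(N \right)} = 2 + \left(N - 6\right) = 2 + \left(-6 + N\right) = -4 + N$)
$w{\left(n{\left(-3 \right)} \right)} \left(-1987\right) = \left(-4 - 4\right) \left(-1987\right) = \left(-8\right) \left(-1987\right) = 15896$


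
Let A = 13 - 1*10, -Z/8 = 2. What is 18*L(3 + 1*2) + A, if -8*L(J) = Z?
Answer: 39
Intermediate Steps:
Z = -16 (Z = -8*2 = -16)
L(J) = 2 (L(J) = -⅛*(-16) = 2)
A = 3 (A = 13 - 10 = 3)
18*L(3 + 1*2) + A = 18*2 + 3 = 36 + 3 = 39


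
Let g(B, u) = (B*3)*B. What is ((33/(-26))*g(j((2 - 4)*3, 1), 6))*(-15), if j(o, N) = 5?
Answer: 37125/26 ≈ 1427.9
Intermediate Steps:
g(B, u) = 3*B² (g(B, u) = (3*B)*B = 3*B²)
((33/(-26))*g(j((2 - 4)*3, 1), 6))*(-15) = ((33/(-26))*(3*5²))*(-15) = ((33*(-1/26))*(3*25))*(-15) = -33/26*75*(-15) = -2475/26*(-15) = 37125/26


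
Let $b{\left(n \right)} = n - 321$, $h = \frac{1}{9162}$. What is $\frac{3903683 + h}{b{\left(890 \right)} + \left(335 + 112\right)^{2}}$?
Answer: $\frac{35765543647}{1835863236} \approx 19.482$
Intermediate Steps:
$h = \frac{1}{9162} \approx 0.00010915$
$b{\left(n \right)} = -321 + n$
$\frac{3903683 + h}{b{\left(890 \right)} + \left(335 + 112\right)^{2}} = \frac{3903683 + \frac{1}{9162}}{\left(-321 + 890\right) + \left(335 + 112\right)^{2}} = \frac{35765543647}{9162 \left(569 + 447^{2}\right)} = \frac{35765543647}{9162 \left(569 + 199809\right)} = \frac{35765543647}{9162 \cdot 200378} = \frac{35765543647}{9162} \cdot \frac{1}{200378} = \frac{35765543647}{1835863236}$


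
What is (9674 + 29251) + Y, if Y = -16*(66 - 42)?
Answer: 38541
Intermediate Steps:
Y = -384 (Y = -16*24 = -384)
(9674 + 29251) + Y = (9674 + 29251) - 384 = 38925 - 384 = 38541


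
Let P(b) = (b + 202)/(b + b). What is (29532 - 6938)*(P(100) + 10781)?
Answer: 12181001547/50 ≈ 2.4362e+8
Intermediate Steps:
P(b) = (202 + b)/(2*b) (P(b) = (202 + b)/((2*b)) = (202 + b)*(1/(2*b)) = (202 + b)/(2*b))
(29532 - 6938)*(P(100) + 10781) = (29532 - 6938)*((1/2)*(202 + 100)/100 + 10781) = 22594*((1/2)*(1/100)*302 + 10781) = 22594*(151/100 + 10781) = 22594*(1078251/100) = 12181001547/50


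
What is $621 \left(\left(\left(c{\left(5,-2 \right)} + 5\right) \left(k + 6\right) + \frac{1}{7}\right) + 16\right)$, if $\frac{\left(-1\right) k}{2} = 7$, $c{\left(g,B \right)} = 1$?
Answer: $- \frac{138483}{7} \approx -19783.0$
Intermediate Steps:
$k = -14$ ($k = \left(-2\right) 7 = -14$)
$621 \left(\left(\left(c{\left(5,-2 \right)} + 5\right) \left(k + 6\right) + \frac{1}{7}\right) + 16\right) = 621 \left(\left(\left(1 + 5\right) \left(-14 + 6\right) + \frac{1}{7}\right) + 16\right) = 621 \left(\left(6 \left(-8\right) + \frac{1}{7}\right) + 16\right) = 621 \left(\left(-48 + \frac{1}{7}\right) + 16\right) = 621 \left(- \frac{335}{7} + 16\right) = 621 \left(- \frac{223}{7}\right) = - \frac{138483}{7}$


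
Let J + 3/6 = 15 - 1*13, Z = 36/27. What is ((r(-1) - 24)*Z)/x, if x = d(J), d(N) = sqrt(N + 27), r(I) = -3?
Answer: -12*sqrt(114)/19 ≈ -6.7434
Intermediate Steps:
Z = 4/3 (Z = 36*(1/27) = 4/3 ≈ 1.3333)
J = 3/2 (J = -1/2 + (15 - 1*13) = -1/2 + (15 - 13) = -1/2 + 2 = 3/2 ≈ 1.5000)
d(N) = sqrt(27 + N)
x = sqrt(114)/2 (x = sqrt(27 + 3/2) = sqrt(57/2) = sqrt(114)/2 ≈ 5.3385)
((r(-1) - 24)*Z)/x = ((-3 - 24)*(4/3))/((sqrt(114)/2)) = (-27*4/3)*(sqrt(114)/57) = -12*sqrt(114)/19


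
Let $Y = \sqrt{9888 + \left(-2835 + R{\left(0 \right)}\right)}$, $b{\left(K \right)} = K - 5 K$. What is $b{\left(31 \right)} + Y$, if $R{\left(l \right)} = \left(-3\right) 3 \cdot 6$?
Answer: $-124 + \sqrt{6999} \approx -40.34$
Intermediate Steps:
$b{\left(K \right)} = - 4 K$
$R{\left(l \right)} = -54$ ($R{\left(l \right)} = \left(-9\right) 6 = -54$)
$Y = \sqrt{6999}$ ($Y = \sqrt{9888 - 2889} = \sqrt{6999} \approx 83.66$)
$b{\left(31 \right)} + Y = \left(-4\right) 31 + \sqrt{6999} = -124 + \sqrt{6999}$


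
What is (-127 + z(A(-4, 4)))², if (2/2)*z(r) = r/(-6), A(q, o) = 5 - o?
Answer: 582169/36 ≈ 16171.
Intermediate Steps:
z(r) = -r/6 (z(r) = r/(-6) = r*(-⅙) = -r/6)
(-127 + z(A(-4, 4)))² = (-127 - (5 - 1*4)/6)² = (-127 - (5 - 4)/6)² = (-127 - ⅙*1)² = (-127 - ⅙)² = (-763/6)² = 582169/36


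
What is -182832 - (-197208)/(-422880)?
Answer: -3221508057/17620 ≈ -1.8283e+5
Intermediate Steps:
-182832 - (-197208)/(-422880) = -182832 - (-197208)*(-1)/422880 = -182832 - 1*8217/17620 = -182832 - 8217/17620 = -3221508057/17620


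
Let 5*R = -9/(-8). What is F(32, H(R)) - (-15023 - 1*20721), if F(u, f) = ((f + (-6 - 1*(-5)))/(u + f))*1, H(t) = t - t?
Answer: 1143807/32 ≈ 35744.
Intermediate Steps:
R = 9/40 (R = (-9/(-8))/5 = (-9*(-⅛))/5 = (⅕)*(9/8) = 9/40 ≈ 0.22500)
H(t) = 0
F(u, f) = (-1 + f)/(f + u) (F(u, f) = ((f + (-6 + 5))/(f + u))*1 = ((f - 1)/(f + u))*1 = ((-1 + f)/(f + u))*1 = (-1 + f)/(f + u))
F(32, H(R)) - (-15023 - 1*20721) = (-1 + 0)/(0 + 32) - (-15023 - 1*20721) = -1/32 - (-15023 - 20721) = (1/32)*(-1) - 1*(-35744) = -1/32 + 35744 = 1143807/32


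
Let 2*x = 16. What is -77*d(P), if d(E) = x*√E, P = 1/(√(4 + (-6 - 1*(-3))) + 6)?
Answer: -88*√7 ≈ -232.83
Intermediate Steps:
x = 8 (x = (½)*16 = 8)
P = ⅐ (P = 1/(√(4 + (-6 + 3)) + 6) = 1/(√(4 - 3) + 6) = 1/(√1 + 6) = 1/(1 + 6) = 1/7 = ⅐ ≈ 0.14286)
d(E) = 8*√E
-77*d(P) = -616*√(⅐) = -616*√7/7 = -88*√7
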